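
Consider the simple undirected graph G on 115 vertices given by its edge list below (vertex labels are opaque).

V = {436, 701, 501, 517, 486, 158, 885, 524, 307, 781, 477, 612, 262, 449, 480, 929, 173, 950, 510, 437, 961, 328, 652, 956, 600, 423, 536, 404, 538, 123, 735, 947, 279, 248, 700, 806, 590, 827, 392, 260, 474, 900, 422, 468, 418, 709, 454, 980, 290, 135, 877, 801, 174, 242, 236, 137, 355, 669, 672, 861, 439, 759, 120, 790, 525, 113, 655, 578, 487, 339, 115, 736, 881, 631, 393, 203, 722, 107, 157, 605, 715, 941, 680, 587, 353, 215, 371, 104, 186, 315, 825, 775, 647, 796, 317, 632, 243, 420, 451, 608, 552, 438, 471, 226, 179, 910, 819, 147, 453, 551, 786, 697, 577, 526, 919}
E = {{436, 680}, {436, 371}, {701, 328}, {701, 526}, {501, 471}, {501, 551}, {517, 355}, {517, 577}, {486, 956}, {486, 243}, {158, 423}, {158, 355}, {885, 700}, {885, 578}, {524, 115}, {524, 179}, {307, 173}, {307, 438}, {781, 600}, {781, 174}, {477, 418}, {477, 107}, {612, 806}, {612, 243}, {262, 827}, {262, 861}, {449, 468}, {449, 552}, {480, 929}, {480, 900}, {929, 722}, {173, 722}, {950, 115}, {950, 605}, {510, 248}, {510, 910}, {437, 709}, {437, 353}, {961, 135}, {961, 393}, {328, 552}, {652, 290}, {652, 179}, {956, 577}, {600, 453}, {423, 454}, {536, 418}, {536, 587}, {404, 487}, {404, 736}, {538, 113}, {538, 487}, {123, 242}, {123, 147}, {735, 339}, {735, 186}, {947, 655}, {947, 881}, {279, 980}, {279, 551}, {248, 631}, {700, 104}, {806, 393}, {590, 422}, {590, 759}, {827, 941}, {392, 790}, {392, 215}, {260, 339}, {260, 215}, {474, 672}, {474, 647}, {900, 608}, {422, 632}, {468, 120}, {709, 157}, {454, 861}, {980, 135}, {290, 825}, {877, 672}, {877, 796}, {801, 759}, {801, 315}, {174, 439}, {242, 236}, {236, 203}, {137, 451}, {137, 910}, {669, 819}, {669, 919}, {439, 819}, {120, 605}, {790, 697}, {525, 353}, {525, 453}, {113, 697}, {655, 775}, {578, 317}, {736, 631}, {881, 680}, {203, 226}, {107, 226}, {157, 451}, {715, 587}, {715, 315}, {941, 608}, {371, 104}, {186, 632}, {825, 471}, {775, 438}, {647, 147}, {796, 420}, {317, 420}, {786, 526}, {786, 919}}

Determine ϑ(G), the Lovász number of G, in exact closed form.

deg(910) = 2; N(910) = {510, 137}.
deg(827) = 2; N(827) = {262, 941}.
deg(243) = 2; N(243) = {486, 612}.
deg(439) = 2; N(439) = {174, 819}.
115-vertex 2-regular graph: this is C_{115}, the 115-cycle.
Distinct eigenvalues (to 4 d.p.): [2.0, 1.997, 1.9881, 1.9732, 1.9524, 1.9258, 1.8935, 1.8555, 1.812, 1.763, 1.7088, 1.6495, 1.5853, 1.5164, 1.4429, 1.3651, 1.2832, 1.1976, 1.1083, 1.0157, 0.9201, 0.8218, 0.721, 0.618, 0.5132, 0.4069, 0.2994, 0.1909, 0.0819, -0.0273, -0.1365, -0.2452, -0.3533, -0.4602, -0.5658, -0.6698, -0.7717, -0.8713, -0.9683, -1.0624, -1.1534, -1.2409, -1.3247, -1.4045, -1.4802, -1.5514, -1.618, -1.6798, -1.7366, -1.7882, -1.8344, -1.8752, -1.9104, -1.9399, -1.9635, -1.9814, -1.9933, -1.9993].
ϑ = −N·λ_min/(λ_max−λ_min) = −115·(-2*cos(pi/115))/(2−(-2*cos(pi/115))) = 115*cos(pi/115)/(cos(pi/115) + 1).
= 57.4892708… (decimal).
Lovász sandwich 57 ≤ 115*cos(pi/115)/(cos(pi/115) + 1) ≤ 58: both strict.

115*cos(pi/115)/(cos(pi/115) + 1)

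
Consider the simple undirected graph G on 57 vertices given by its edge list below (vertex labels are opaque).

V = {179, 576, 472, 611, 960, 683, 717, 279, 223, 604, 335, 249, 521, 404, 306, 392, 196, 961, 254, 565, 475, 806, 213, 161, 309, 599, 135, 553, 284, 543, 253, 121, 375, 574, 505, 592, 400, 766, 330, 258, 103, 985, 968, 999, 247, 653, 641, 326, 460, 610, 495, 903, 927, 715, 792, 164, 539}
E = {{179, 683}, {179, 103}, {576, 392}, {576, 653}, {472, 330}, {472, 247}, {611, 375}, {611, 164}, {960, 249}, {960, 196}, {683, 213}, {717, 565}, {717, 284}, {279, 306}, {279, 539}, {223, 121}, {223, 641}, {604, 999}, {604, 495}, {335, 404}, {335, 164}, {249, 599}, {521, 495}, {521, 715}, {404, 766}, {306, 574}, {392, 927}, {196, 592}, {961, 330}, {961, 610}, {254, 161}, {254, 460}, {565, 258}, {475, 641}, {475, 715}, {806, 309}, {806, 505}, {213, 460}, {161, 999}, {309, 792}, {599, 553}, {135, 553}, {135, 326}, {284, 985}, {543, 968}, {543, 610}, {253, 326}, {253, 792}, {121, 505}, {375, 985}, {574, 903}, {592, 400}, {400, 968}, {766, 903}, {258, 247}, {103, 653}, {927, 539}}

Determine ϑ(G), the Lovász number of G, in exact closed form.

57*cos(pi/57)/(cos(pi/57) + 1)

Vertex 604 has 2 neighbors: 999, 495.
N(392) = {576, 927}, |N(392)| = 2.
N(284) = {717, 985}, |N(284)| = 2.
deg(253) = 2; N(253) = {326, 792}.
deg(v) = 2 for all v (|V|=57); connected 2-regular on 57 ⇒ C_{57}.
The 29 distinct eigenvalues: [2.0, 1.9879, 1.9516, 1.8916, 1.8087, 1.7038, 1.5783, 1.4336, 1.2714, 1.0939, 0.9031, 0.7013, 0.491, 0.2747, 0.0551, -0.1652, -0.3834, -0.597, -0.8034, -1.0, -1.1845, -1.3546, -1.5082, -1.6436, -1.7589, -1.853, -1.9245, -1.9727, -1.997].
ϑ = −N·λ_min/(λ_max−λ_min) = −57·(-2*cos(pi/57))/(2−(-2*cos(pi/57))) = 57*cos(pi/57)/(cos(pi/57) + 1).
Numerically 28.47835.
Sandwich: α(G)=28 ≤ ϑ(G)=57*cos(pi/57)/(cos(pi/57) + 1) ≤ χ(Ḡ)=29 (both strict).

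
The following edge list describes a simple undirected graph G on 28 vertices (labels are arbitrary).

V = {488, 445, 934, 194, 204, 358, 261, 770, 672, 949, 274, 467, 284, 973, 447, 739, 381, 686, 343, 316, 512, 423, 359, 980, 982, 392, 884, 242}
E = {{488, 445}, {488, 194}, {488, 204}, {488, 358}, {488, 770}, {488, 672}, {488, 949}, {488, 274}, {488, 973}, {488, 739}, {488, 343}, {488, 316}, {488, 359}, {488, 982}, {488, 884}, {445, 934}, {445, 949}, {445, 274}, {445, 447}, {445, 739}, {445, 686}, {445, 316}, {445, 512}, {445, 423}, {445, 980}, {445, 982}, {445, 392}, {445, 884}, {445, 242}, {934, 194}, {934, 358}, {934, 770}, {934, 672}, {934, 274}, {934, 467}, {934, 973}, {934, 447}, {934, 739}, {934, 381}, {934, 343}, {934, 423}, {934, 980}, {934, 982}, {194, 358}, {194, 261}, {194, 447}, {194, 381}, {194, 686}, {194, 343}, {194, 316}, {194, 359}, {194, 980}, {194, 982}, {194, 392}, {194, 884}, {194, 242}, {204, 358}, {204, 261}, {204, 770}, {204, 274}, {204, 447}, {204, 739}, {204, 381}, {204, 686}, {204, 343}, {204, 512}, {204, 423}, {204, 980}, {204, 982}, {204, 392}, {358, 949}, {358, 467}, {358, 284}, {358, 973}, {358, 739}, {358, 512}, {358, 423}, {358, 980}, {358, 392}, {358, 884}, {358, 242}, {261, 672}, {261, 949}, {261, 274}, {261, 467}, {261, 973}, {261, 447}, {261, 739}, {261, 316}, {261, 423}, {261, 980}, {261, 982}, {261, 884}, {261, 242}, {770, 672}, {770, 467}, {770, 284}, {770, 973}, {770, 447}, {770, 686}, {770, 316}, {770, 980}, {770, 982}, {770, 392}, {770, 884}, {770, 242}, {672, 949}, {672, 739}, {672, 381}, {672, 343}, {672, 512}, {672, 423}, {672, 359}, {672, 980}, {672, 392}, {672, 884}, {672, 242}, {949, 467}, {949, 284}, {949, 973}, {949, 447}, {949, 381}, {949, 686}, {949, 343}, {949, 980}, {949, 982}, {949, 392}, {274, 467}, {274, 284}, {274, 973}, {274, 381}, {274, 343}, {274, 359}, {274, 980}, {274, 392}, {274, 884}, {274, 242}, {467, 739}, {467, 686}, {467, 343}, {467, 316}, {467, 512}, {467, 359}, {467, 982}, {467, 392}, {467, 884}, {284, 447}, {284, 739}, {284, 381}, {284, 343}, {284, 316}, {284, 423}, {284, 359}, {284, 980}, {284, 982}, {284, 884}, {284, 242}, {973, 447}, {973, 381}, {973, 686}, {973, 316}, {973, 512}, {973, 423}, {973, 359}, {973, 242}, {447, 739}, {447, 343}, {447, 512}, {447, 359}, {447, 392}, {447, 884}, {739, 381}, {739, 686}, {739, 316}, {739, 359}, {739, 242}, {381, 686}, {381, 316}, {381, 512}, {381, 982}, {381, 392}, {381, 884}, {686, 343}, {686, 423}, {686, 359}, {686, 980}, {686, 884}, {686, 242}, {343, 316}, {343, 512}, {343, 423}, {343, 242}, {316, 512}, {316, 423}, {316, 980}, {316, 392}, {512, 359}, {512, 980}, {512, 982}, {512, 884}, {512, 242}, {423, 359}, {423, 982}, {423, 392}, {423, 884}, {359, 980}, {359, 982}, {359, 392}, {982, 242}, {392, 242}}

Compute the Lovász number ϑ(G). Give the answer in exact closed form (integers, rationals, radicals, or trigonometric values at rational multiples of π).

7

N(934) = {445, 194, 358, 770, 672, 274, 467, 973, 447, 739, 381, 343, 423, 980, 982}, |N(934)| = 15.
deg(274) = 15; N(274) = {488, 445, 934, 204, 261, 467, 284, 973, 381, 343, 359, 980, 392, 884, 242}.
Vertex 770 has 15 neighbors: 488, 934, 204, 672, 467, 284, 973, 447, 686, 316, 980, 982, 392, 884, 242.
N(672) = {488, 934, 261, 770, 949, 739, 381, 343, 512, 423, 359, 980, 392, 884, 242}, |N(672)| = 15.
deg(v) = 15 for all v (|V|=28); Kneser K(8,2) on C(8,2)=28 vertices.
The 3 distinct eigenvalues: [15.0, 1.0, -5.0].
ϑ = −N·λ_min/(λ_max−λ_min) = −28·(-5)/(15−(-5)) = 7.
Numerically 7.0000.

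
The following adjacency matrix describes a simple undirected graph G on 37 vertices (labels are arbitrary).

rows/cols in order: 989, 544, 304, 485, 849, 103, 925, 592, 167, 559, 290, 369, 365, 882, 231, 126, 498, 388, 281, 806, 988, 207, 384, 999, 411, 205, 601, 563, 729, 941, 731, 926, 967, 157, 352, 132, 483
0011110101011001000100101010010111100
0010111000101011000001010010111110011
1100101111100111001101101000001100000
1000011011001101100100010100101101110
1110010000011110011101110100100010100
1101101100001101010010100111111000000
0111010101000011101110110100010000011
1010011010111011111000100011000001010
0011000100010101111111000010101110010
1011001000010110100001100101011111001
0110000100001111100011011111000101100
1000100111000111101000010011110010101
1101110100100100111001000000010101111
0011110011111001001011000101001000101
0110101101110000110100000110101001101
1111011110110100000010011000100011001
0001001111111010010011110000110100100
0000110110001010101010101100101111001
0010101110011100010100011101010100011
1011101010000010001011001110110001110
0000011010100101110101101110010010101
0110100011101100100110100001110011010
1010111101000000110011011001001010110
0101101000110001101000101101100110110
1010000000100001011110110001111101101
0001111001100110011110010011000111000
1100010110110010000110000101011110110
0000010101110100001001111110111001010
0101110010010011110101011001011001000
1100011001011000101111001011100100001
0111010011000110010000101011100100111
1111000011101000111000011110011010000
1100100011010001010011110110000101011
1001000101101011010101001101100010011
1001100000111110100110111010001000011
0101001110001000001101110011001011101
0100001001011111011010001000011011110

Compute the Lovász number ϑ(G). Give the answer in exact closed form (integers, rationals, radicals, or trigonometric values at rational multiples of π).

sqrt(37)

deg(365) = 18; N(365) = {989, 544, 485, 849, 103, 592, 290, 882, 498, 388, 281, 207, 941, 926, 157, 352, 132, 483}.
N(849) = {989, 544, 304, 103, 369, 365, 882, 231, 388, 281, 806, 207, 384, 999, 205, 729, 967, 352}, |N(849)| = 18.
Vertex 167 has 18 neighbors: 304, 485, 592, 369, 882, 126, 498, 388, 281, 806, 988, 207, 601, 729, 731, 926, 967, 132.
deg(411) = 18; N(411) = {989, 304, 290, 126, 388, 281, 806, 988, 384, 999, 563, 729, 941, 731, 926, 157, 352, 483}.
37-vertex 18-regular graph: Paley(37): SR with (k,λ,μ)=(18,8,9).
Distinct eigenvalues (to 3 d.p.): [18.0, 2.541, -3.541].
Lovász: ϑ = −37(-sqrt(37)/2 - 1/2)/(18+-(-sqrt(37)/2 - 1/2)) = sqrt(37).
ϑ(G) ≈ 6.082763.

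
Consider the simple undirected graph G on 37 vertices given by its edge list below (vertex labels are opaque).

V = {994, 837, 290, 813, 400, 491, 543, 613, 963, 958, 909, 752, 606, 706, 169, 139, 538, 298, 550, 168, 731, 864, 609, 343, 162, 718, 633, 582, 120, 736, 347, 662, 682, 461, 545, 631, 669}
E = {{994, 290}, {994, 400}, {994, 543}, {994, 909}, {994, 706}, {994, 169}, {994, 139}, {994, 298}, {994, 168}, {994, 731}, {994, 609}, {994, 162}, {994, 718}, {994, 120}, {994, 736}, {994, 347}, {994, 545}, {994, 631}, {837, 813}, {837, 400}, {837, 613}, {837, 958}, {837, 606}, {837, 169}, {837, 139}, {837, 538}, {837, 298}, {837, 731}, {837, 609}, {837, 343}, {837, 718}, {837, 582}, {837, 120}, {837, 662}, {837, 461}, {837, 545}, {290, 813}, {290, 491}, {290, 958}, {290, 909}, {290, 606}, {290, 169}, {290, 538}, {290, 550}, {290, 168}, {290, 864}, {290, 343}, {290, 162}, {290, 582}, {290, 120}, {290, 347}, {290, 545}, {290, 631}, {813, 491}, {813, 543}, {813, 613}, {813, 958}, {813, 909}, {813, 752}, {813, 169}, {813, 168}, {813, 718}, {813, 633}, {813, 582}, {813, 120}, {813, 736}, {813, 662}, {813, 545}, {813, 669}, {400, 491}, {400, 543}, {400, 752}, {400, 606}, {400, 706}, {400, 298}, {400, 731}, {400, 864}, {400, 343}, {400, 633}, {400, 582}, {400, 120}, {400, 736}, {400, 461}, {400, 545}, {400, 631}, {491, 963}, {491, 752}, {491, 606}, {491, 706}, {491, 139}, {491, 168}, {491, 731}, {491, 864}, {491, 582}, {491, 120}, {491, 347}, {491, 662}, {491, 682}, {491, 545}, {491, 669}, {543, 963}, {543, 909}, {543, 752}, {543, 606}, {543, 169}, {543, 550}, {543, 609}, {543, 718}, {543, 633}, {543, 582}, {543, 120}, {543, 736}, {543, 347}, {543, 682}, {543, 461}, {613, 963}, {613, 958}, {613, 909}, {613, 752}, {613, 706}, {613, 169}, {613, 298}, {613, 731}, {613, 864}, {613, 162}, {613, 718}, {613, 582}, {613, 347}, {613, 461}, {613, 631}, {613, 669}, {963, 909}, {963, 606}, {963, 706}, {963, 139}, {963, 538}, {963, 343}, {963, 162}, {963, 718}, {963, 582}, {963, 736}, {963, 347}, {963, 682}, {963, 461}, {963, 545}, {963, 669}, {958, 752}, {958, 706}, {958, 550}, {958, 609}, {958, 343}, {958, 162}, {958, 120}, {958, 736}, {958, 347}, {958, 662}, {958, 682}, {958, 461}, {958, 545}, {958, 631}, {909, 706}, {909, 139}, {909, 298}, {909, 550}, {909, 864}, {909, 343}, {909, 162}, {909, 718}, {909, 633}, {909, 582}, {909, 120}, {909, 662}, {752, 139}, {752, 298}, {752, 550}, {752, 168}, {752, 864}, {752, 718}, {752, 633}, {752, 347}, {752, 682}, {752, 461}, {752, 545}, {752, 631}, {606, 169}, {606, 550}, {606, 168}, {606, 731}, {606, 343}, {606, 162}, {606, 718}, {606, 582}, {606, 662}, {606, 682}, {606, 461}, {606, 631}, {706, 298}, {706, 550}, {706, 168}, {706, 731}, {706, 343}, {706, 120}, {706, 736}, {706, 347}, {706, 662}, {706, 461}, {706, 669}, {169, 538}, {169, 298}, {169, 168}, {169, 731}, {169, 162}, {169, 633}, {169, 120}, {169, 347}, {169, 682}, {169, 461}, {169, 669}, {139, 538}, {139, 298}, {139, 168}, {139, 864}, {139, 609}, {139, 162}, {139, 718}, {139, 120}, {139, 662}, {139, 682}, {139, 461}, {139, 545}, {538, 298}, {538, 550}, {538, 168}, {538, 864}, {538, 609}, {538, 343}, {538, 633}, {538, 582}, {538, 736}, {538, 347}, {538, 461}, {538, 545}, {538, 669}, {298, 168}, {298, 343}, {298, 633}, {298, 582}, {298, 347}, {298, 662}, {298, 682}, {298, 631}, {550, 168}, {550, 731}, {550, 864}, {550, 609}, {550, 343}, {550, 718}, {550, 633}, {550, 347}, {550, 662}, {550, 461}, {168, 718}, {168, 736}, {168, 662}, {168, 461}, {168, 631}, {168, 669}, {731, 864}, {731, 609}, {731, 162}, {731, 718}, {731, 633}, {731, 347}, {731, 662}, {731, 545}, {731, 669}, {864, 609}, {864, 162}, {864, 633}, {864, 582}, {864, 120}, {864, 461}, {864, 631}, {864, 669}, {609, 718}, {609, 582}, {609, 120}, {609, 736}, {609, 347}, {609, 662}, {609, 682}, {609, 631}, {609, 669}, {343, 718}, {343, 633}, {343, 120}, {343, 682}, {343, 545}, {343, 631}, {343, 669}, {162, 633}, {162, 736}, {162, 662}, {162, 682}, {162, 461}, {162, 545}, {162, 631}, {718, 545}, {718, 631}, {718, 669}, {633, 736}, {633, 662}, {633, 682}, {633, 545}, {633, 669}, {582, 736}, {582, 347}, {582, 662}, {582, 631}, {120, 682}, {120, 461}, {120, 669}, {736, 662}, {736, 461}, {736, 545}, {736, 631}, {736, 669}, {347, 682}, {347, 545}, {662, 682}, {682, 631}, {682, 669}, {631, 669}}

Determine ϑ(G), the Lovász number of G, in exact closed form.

N(538) = {837, 290, 963, 169, 139, 298, 550, 168, 864, 609, 343, 633, 582, 736, 347, 461, 545, 669}, |N(538)| = 18.
N(582) = {837, 290, 813, 400, 491, 543, 613, 963, 909, 606, 538, 298, 864, 609, 736, 347, 662, 631}, |N(582)| = 18.
N(168) = {994, 290, 813, 491, 752, 606, 706, 169, 139, 538, 298, 550, 718, 736, 662, 461, 631, 669}, |N(168)| = 18.
deg(669) = 18; N(669) = {813, 491, 613, 963, 706, 169, 538, 168, 731, 864, 609, 343, 718, 633, 120, 736, 682, 631}.
37-vertex 18-regular graph: Paley(37): SR with (k,λ,μ)=(18,8,9).
A has 3 distinct eigenvalues ≈ [18.0, 2.5414, -3.5414].
Lovász: ϑ = −37(-sqrt(37)/2 - 1/2)/(18+-(-sqrt(37)/2 - 1/2)) = sqrt(37).
= 6.082763… (decimal).

sqrt(37)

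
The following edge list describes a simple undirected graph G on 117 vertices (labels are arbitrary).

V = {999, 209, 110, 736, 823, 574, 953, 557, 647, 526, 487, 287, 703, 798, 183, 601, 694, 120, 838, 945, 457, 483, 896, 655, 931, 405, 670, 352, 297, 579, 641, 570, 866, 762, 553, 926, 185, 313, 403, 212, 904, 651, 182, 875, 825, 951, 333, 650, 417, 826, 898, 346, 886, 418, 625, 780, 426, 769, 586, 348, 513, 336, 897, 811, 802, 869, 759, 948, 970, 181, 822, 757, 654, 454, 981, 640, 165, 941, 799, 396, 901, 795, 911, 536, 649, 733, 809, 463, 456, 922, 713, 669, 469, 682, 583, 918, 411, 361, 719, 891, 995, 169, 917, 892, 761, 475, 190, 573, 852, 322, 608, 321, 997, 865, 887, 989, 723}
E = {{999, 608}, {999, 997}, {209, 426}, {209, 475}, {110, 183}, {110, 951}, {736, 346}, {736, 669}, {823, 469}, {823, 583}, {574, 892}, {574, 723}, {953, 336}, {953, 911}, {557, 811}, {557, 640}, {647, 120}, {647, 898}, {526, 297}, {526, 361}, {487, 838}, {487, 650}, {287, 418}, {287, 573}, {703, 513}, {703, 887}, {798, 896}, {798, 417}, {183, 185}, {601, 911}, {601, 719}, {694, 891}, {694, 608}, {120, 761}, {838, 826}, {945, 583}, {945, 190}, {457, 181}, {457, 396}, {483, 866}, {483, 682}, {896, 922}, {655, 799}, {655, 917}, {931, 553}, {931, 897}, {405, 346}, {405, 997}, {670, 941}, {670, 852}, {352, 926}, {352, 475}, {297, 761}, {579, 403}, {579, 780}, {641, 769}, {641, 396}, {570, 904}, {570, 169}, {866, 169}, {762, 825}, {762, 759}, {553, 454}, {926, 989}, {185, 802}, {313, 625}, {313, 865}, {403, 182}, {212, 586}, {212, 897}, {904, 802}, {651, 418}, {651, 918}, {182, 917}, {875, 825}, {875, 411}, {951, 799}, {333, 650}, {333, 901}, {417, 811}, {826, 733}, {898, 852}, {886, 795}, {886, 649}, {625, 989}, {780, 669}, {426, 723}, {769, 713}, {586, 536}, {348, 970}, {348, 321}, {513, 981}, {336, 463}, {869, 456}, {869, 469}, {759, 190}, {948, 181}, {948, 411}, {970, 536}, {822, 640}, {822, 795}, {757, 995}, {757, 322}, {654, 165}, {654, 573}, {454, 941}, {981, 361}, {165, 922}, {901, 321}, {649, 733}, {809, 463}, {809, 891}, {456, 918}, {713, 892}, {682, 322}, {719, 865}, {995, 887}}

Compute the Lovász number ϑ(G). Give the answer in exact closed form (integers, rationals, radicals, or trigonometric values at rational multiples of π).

Vertex 426 has 2 neighbors: 209, 723.
N(945) = {583, 190}, |N(945)| = 2.
Vertex 713 has 2 neighbors: 769, 892.
N(411) = {875, 948}, |N(411)| = 2.
Every vertex has degree 2 (N=117); connected 2-regular on 117 ⇒ C_{117}.
A has 59 distinct eigenvalues ≈ [2.0, 1.997117, 1.988475, 1.974101, 1.954034, 1.928333, 1.897073, 1.860343, 1.818249, 1.770912, 1.71847, 1.661072, 1.598886, 1.532089, 1.460875, 1.385449, 1.306028, 1.222842, 1.136129, 1.046142, 0.953137, 0.857385, 0.759161, 0.658748, 0.556435, 0.452518, 0.347296, 0.241073, 0.134155, 0.02685, -0.080532, -0.187682, -0.294291, -0.400051, -0.504658, -0.60781, -0.70921, -0.808564, -0.905588, -1.0, -1.091529, -1.179911, -1.264891, -1.346224, -1.423675, -1.497021, -1.566052, -1.630567, -1.69038, -1.74532, -1.795227, -1.839959, -1.879385, -1.913393, -1.941884, -1.964775, -1.982002, -1.993515, -1.999279].
With N=117: ϑ(G) = 117·(-(-1)*2*cos(pi/117))/(2−(-2*cos(pi/117))) = 117*cos(pi/117)/(cos(pi/117) + 1).
= 58.48945428… (decimal).
α=58, χ(Ḡ)=59; ϑ=117*cos(pi/117)/(cos(pi/117) + 1) lies between (both strict).

117*cos(pi/117)/(cos(pi/117) + 1)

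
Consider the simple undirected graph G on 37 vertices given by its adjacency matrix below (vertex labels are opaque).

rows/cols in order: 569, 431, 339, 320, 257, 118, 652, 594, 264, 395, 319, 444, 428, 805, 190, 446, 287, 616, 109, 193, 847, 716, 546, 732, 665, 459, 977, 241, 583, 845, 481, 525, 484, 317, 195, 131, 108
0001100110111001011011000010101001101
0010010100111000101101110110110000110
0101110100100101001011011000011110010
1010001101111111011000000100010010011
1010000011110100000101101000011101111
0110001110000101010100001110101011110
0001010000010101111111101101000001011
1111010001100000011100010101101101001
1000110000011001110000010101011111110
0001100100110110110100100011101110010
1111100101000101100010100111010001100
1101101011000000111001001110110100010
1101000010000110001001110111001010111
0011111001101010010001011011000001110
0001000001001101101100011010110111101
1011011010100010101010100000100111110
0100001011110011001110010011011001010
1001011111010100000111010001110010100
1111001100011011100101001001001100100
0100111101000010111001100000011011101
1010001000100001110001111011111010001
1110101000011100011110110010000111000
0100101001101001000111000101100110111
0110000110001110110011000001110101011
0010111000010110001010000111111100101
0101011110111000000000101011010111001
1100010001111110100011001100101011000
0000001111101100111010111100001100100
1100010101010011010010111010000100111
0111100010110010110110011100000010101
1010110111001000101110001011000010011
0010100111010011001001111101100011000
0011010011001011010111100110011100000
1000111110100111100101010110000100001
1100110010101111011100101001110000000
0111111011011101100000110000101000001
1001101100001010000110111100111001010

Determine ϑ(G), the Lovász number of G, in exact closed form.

sqrt(37)

deg(339) = 18; N(339) = {431, 320, 257, 118, 594, 319, 805, 446, 109, 847, 716, 732, 665, 845, 481, 525, 484, 131}.
N(241) = {652, 594, 264, 395, 319, 428, 805, 287, 616, 109, 847, 546, 732, 665, 459, 481, 525, 195}, |N(241)| = 18.
deg(109) = 18; N(109) = {569, 431, 339, 320, 652, 594, 444, 428, 190, 446, 287, 193, 716, 665, 241, 481, 525, 195}.
N(546) = {431, 257, 652, 395, 319, 428, 446, 193, 847, 716, 459, 241, 583, 525, 484, 195, 131, 108}, |N(546)| = 18.
18-regular, N=37; strongly regular (37,18,8,9).
Distinct eigenvalues (to 3 d.p.): [18.0, 2.541, -3.541].
Lovász (edge-transitive): ϑ = −37·(-sqrt(37)/2 - 1/2)/((18)−(-sqrt(37)/2 - 1/2)) = sqrt(37).
= 6.0827625… (decimal).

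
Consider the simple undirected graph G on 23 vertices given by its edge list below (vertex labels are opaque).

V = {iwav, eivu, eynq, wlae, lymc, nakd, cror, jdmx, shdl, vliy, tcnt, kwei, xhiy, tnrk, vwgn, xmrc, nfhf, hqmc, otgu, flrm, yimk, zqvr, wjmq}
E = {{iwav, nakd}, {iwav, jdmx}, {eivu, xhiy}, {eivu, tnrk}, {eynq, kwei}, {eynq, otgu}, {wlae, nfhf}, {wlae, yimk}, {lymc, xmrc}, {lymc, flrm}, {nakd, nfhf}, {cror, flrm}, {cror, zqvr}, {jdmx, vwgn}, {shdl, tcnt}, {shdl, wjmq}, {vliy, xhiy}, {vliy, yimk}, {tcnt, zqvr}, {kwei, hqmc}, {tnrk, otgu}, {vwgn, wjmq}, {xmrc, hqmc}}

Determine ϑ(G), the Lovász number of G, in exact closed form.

Vertex tnrk has 2 neighbors: eivu, otgu.
deg(eivu) = 2; N(eivu) = {xhiy, tnrk}.
deg(hqmc) = 2; N(hqmc) = {kwei, xmrc}.
deg(iwav) = 2; N(iwav) = {nakd, jdmx}.
2-regular, N=23; a single 23-cycle (edge-transitive).
A has 12 distinct eigenvalues ≈ [2.0, 1.926, 1.709, 1.365, 0.92, 0.407, -0.136, -0.67, -1.153, -1.551, -1.834, -1.981].
−23·(-2*cos(pi/23)) / ((2)−(-2*cos(pi/23))) = 23*cos(pi/23)/(cos(pi/23) + 1) = ϑ(G).
≈ 11.4461936 (to 7 d.p.).
11 ≤ 23*cos(pi/23)/(cos(pi/23) + 1) ≤ 12: both strict.

23*cos(pi/23)/(cos(pi/23) + 1)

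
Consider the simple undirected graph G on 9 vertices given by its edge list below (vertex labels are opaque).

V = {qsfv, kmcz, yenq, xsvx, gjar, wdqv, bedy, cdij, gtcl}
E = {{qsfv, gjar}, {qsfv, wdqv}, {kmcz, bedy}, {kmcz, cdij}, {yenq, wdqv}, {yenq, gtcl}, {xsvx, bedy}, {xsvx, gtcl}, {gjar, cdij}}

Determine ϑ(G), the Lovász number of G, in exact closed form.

deg(gtcl) = 2; N(gtcl) = {yenq, xsvx}.
deg(cdij) = 2; N(cdij) = {kmcz, gjar}.
Vertex kmcz has 2 neighbors: bedy, cdij.
deg(bedy) = 2; N(bedy) = {kmcz, xsvx}.
G on 9 vertices is 2-regular; a single 9-cycle (edge-transitive).
Distinct eigenvalues (to 6 d.p.): [2.0, 1.532089, 0.347296, -1.0, -1.879385].
−9·(-2*cos(pi/9)) / ((2)−(-2*cos(pi/9))) = 9*cos(pi/9)/(cos(pi/9) + 1) = ϑ(G).
ϑ(G) ≈ 4.360090.
Check 4 ≤ 9*cos(pi/9)/(cos(pi/9) + 1) ≤ 5: both strict.

9*cos(pi/9)/(cos(pi/9) + 1)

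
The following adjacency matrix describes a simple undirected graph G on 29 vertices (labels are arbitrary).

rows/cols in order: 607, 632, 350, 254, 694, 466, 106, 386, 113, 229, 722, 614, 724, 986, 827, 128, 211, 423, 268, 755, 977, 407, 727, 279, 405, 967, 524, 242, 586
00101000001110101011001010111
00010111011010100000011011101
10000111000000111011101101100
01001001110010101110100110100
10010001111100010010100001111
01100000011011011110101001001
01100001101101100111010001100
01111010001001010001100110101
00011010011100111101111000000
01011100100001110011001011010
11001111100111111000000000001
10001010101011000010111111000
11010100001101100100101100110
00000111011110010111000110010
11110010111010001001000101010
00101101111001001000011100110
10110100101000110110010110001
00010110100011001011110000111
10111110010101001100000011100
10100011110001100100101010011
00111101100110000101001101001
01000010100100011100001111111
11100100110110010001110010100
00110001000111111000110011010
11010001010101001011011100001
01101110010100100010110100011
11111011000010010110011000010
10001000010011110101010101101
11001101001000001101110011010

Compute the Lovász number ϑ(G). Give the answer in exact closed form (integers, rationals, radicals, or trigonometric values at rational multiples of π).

N(279) = {350, 254, 386, 614, 724, 986, 827, 128, 211, 977, 407, 405, 967, 242}, |N(279)| = 14.
deg(407) = 14; N(407) = {632, 106, 113, 614, 128, 211, 423, 727, 279, 405, 967, 524, 242, 586}.
deg(113) = 14; N(113) = {254, 694, 106, 229, 722, 614, 827, 128, 211, 423, 755, 977, 407, 727}.
N(350) = {607, 466, 106, 386, 827, 128, 211, 268, 755, 977, 727, 279, 967, 524}, |N(350)| = 14.
deg(v) = 14 for all v (|V|=29); SR(29,14,6,7) — a Paley graph.
The 3 distinct eigenvalues: [14.0, 2.1926, -3.1926].
λ_max=14, λ_min=-sqrt(29)/2 - 1/2; ϑ = −29·λ_min/(λ_max−λ_min) = sqrt(29).
= 5.3852… (decimal).

sqrt(29)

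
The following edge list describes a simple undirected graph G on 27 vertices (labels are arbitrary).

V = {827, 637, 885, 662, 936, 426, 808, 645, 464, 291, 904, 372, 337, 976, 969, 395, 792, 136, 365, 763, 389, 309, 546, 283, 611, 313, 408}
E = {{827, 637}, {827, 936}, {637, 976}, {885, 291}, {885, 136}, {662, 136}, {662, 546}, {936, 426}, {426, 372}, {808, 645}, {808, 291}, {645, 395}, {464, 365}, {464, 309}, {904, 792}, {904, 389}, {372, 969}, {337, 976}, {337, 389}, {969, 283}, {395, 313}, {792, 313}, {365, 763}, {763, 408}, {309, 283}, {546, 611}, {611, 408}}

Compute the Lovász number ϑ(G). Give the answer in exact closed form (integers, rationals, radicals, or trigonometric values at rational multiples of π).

Vertex 283 has 2 neighbors: 969, 309.
N(426) = {936, 372}, |N(426)| = 2.
deg(313) = 2; N(313) = {395, 792}.
N(611) = {546, 408}, |N(611)| = 2.
G on 27 vertices is 2-regular; this is C_{27}, the 27-cycle.
Distinct eigenvalues (to 4 d.p.): [2.0, 1.9461, 1.7873, 1.5321, 1.1943, 0.7922, 0.3473, -0.1163, -0.5736, -1.0, -1.3725, -1.671, -1.8794, -1.9865].
Lovász (edge-transitive): ϑ = −27·(-2*cos(pi/27))/((2)−(-2*cos(pi/27))) = 27*cos(pi/27)/(cos(pi/27) + 1).
Numerically 13.454204087.
Sandwich: α(G)=13 ≤ ϑ(G)=27*cos(pi/27)/(cos(pi/27) + 1) ≤ χ(Ḡ)=14 (both strict).

27*cos(pi/27)/(cos(pi/27) + 1)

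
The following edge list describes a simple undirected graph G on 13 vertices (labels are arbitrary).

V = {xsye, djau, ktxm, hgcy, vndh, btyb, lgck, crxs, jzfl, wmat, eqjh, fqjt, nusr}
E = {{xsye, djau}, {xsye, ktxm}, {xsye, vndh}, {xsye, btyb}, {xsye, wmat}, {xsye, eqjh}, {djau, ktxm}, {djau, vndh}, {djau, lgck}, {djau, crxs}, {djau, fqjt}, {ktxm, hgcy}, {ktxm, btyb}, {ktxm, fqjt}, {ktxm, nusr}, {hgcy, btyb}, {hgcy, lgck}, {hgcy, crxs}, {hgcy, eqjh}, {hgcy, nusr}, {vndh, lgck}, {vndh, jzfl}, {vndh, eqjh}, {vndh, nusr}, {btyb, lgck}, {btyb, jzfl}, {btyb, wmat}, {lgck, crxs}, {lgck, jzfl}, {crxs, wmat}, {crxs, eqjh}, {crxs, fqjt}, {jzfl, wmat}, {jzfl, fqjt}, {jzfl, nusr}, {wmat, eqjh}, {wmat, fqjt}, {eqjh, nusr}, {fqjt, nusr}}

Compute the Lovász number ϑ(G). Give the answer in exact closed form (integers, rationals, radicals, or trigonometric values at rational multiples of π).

sqrt(13)

N(wmat) = {xsye, btyb, crxs, jzfl, eqjh, fqjt}, |N(wmat)| = 6.
Vertex btyb has 6 neighbors: xsye, ktxm, hgcy, lgck, jzfl, wmat.
Vertex nusr has 6 neighbors: ktxm, hgcy, vndh, jzfl, eqjh, fqjt.
Vertex jzfl has 6 neighbors: vndh, btyb, lgck, wmat, fqjt, nusr.
13-vertex 6-regular graph: Paley(13): SR with (k,λ,μ)=(6,2,3).
The 3 distinct eigenvalues: [6.0, 1.30278, -2.30278].
ϑ = −N·λ_min/(λ_max−λ_min) = −13·(-sqrt(13)/2 - 1/2)/(6−(-sqrt(13)/2 - 1/2)) = sqrt(13).
≈ 3.60555128 (to 8 d.p.).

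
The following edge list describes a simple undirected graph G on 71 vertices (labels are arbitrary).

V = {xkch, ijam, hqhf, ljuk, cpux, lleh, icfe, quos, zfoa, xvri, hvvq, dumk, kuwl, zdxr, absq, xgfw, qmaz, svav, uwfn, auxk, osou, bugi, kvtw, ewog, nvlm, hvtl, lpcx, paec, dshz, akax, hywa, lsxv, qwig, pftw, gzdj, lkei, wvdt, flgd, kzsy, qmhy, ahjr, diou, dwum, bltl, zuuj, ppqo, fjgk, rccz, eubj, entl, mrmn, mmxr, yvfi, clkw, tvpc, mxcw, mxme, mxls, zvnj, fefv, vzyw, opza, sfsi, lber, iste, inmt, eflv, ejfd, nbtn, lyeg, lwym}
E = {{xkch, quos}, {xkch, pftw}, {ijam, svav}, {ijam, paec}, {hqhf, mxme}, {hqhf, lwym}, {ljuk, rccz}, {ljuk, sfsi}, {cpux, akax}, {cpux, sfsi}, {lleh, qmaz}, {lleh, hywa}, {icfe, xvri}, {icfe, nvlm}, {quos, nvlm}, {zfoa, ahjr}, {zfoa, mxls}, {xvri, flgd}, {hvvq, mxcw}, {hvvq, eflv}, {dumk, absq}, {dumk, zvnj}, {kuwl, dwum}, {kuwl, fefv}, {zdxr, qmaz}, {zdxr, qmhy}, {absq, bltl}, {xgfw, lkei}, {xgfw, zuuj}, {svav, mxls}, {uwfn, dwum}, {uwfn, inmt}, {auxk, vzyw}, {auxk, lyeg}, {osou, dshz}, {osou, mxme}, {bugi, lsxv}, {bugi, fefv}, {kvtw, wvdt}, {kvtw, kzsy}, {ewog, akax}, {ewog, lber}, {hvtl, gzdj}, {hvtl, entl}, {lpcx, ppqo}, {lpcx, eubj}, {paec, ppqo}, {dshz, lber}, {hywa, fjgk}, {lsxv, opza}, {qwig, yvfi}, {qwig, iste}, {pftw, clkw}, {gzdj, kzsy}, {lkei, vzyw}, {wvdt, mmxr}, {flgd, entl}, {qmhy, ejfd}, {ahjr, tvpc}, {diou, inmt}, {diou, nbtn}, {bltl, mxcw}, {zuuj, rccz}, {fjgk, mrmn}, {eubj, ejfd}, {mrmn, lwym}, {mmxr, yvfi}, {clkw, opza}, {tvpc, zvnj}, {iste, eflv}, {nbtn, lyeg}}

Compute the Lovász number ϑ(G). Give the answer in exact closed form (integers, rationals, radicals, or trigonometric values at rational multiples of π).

Vertex hvtl has 2 neighbors: gzdj, entl.
N(gzdj) = {hvtl, kzsy}, |N(gzdj)| = 2.
deg(mxme) = 2; N(mxme) = {hqhf, osou}.
Vertex mrmn has 2 neighbors: fjgk, lwym.
Every vertex has degree 2 (N=71); connected 2-regular on 71 ⇒ C_{71}.
spec(A) ≈ [2.0, 1.9922, 1.9688, 1.9299, 1.876, 1.8074, 1.7246, 1.6284, 1.5194, 1.3985, 1.2666, 1.1249, 0.9743, 0.8162, 0.6516, 0.4819, 0.3085, 0.1326, -0.0442, -0.2208, -0.3956, -0.5673, -0.7346, -0.8961, -1.0507, -1.1969, -1.3339, -1.4604, -1.5754, -1.6781, -1.7677, -1.8435, -1.9048, -1.9513, -1.9824, -1.998] (distinct, 4 d.p.).
Lovász: ϑ = −71(-2*cos(pi/71))/(2+-(-1)*2*cos(pi/71)) = 71*cos(pi/71)/(cos(pi/71) + 1).
= 35.4826… (decimal).
α=35, χ(Ḡ)=36; ϑ=71*cos(pi/71)/(cos(pi/71) + 1) lies between (both strict).

71*cos(pi/71)/(cos(pi/71) + 1)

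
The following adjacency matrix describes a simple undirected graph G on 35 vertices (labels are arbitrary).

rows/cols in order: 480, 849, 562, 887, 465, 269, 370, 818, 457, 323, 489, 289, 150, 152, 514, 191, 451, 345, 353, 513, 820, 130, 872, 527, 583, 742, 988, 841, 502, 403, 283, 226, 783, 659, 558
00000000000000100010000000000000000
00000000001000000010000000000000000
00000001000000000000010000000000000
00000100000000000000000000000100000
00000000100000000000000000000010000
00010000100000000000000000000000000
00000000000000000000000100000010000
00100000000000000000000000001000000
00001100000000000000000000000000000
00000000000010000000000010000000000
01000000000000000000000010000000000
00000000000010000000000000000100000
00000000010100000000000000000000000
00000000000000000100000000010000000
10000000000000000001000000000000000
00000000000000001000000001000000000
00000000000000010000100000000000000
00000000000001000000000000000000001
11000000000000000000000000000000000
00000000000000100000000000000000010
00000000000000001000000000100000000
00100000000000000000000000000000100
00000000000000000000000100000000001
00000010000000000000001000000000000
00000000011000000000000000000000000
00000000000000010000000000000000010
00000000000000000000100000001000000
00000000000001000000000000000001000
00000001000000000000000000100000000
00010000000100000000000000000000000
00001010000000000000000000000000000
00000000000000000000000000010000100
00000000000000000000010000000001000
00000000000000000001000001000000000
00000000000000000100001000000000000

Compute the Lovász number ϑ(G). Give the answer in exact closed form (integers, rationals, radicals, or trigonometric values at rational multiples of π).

deg(988) = 2; N(988) = {820, 502}.
Vertex 269 has 2 neighbors: 887, 457.
deg(513) = 2; N(513) = {514, 659}.
deg(558) = 2; N(558) = {345, 872}.
deg(v) = 2 for all v (|V|=35); a single 35-cycle (edge-transitive).
spec(A) ≈ [2.0, 1.968, 1.872, 1.717, 1.506, 1.247, 0.948, 0.618, 0.268, -0.09, -0.445, -0.786, -1.102, -1.382, -1.618, -1.802, -1.928, -1.992] (distinct, 3 d.p.).
−35·(-2*cos(pi/35)) / ((2)−(-2*cos(pi/35))) = 35*cos(pi/35)/(cos(pi/35) + 1) = ϑ(G).
ϑ(G) ≈ 17.46470.
Sandwich: α(G)=17 ≤ ϑ(G)=35*cos(pi/35)/(cos(pi/35) + 1) ≤ χ(Ḡ)=18 (both strict).

35*cos(pi/35)/(cos(pi/35) + 1)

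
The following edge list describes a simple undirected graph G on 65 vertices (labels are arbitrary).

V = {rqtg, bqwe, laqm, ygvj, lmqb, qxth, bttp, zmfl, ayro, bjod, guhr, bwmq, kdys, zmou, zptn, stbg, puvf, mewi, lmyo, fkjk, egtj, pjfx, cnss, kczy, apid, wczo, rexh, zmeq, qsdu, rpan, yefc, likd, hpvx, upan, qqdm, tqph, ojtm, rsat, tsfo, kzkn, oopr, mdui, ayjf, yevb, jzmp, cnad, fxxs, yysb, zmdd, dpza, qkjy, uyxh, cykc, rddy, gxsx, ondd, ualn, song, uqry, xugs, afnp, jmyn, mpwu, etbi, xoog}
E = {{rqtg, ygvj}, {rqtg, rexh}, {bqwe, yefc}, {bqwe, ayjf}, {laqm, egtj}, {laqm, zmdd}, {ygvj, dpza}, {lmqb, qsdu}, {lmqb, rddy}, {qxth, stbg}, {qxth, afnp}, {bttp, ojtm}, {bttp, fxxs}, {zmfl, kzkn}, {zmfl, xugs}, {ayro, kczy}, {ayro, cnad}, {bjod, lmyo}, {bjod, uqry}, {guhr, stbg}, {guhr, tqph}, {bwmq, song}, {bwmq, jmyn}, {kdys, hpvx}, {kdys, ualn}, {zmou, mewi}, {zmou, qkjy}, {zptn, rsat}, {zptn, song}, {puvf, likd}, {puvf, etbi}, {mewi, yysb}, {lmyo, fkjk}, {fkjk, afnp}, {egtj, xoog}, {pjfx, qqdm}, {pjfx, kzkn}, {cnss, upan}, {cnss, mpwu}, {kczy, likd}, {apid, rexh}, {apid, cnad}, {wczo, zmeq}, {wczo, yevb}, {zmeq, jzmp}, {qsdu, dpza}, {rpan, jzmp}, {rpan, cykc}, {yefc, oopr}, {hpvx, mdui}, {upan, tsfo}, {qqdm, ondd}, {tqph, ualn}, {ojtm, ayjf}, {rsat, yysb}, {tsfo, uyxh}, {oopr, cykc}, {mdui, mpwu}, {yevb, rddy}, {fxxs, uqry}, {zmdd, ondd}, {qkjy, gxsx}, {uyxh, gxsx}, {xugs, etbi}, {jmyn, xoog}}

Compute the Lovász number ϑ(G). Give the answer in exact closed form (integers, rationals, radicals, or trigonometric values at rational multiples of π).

Vertex hpvx has 2 neighbors: kdys, mdui.
N(xoog) = {egtj, jmyn}, |N(xoog)| = 2.
deg(laqm) = 2; N(laqm) = {egtj, zmdd}.
N(guhr) = {stbg, tqph}, |N(guhr)| = 2.
2-regular, N=65; connected 2-regular on 65 ⇒ C_{65}.
spec(A) ≈ [2.0, 1.990663, 1.96274, 1.916492, 1.852349, 1.770912, 1.67294, 1.559349, 1.431198, 1.289684, 1.136129, 0.971967, 0.798729, 0.618034, 0.431568, 0.241073, 0.048327, -0.14487, -0.336714, -0.525415, -0.70921, -0.886383, -1.05528, -1.214325, -1.362032, -1.497021, -1.618034, -1.723939, -1.813749, -1.886624, -1.941884, -1.979013, -1.997664] (distinct, 6 d.p.).
With N=65: ϑ(G) = 65·(-(-1)*2*cos(pi/65))/(2−(-2*cos(pi/65))) = 65*cos(pi/65)/(cos(pi/65) + 1).
≈ 32.48101260 (to 8 d.p.).
Lovász sandwich 32 ≤ 65*cos(pi/65)/(cos(pi/65) + 1) ≤ 33: both strict.

65*cos(pi/65)/(cos(pi/65) + 1)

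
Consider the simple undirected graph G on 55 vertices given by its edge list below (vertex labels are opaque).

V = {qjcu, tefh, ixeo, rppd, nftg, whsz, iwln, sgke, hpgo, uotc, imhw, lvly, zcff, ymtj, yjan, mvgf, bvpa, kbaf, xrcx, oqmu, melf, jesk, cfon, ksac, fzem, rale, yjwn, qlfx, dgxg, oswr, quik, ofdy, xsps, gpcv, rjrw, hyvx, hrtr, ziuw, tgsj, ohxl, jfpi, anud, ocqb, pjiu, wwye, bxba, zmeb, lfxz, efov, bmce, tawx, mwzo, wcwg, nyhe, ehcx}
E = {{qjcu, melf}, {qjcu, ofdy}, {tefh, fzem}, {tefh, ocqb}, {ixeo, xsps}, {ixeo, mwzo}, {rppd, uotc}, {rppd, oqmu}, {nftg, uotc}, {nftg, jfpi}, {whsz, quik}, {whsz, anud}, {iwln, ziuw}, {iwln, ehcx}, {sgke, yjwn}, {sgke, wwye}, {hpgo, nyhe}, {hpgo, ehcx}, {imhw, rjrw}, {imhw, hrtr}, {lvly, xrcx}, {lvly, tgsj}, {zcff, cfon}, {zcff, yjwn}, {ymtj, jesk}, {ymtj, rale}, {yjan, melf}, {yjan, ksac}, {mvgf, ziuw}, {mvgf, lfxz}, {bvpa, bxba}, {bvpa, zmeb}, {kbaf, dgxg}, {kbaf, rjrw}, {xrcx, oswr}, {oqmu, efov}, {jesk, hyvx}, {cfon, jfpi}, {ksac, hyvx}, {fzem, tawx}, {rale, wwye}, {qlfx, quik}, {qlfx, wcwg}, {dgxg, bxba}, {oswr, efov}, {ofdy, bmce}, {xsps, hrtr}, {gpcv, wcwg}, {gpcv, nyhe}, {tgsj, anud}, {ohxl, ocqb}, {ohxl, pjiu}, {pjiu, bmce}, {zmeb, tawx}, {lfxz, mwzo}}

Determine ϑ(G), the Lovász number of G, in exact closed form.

55*cos(pi/55)/(cos(pi/55) + 1)

deg(qlfx) = 2; N(qlfx) = {quik, wcwg}.
deg(ocqb) = 2; N(ocqb) = {tefh, ohxl}.
N(melf) = {qjcu, yjan}, |N(melf)| = 2.
N(imhw) = {rjrw, hrtr}, |N(imhw)| = 2.
G on 55 vertices is 2-regular; a single 55-cycle (edge-transitive).
Distinct eigenvalues (to 5 d.p.): [2.0, 1.98696, 1.94802, 1.88369, 1.7948, 1.68251, 1.54828, 1.39388, 1.2213, 1.03279, 0.83083, 0.61803, 0.39718, 0.17115, -0.05711, -0.28463, -0.50844, -0.72562, -0.93333, -1.12889, -1.30972, -1.47348, -1.61803, -1.74149, -1.84225, -1.91899, -1.97071, -1.99674].
Lovász (edge-transitive): ϑ = −55·(-2*cos(pi/55))/((2)−(-2*cos(pi/55))) = 55*cos(pi/55)/(cos(pi/55) + 1).
ϑ(G) ≈ 27.4775569.
Lovász sandwich 27 ≤ 55*cos(pi/55)/(cos(pi/55) + 1) ≤ 28: both strict.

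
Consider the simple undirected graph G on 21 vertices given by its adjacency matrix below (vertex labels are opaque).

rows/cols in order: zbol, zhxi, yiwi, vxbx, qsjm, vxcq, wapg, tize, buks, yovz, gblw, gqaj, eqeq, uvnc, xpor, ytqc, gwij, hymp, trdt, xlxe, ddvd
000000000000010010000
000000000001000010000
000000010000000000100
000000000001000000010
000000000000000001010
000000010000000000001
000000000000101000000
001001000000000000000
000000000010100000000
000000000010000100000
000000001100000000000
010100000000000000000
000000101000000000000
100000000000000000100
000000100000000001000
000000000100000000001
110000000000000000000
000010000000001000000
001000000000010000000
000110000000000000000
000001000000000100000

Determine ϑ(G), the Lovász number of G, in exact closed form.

21*cos(pi/21)/(cos(pi/21) + 1)

N(buks) = {gblw, eqeq}, |N(buks)| = 2.
N(tize) = {yiwi, vxcq}, |N(tize)| = 2.
Vertex xpor has 2 neighbors: wapg, hymp.
N(qsjm) = {hymp, xlxe}, |N(qsjm)| = 2.
21-vertex 2-regular graph: the odd cycle C_{21}.
The 11 distinct eigenvalues: [2.0, 1.911, 1.652, 1.247, 0.731, 0.149, -0.445, -1.0, -1.466, -1.802, -1.978].
ϑ = −N·λ_min/(λ_max−λ_min) = −21·(-2*cos(pi/21))/(2−(-2*cos(pi/21))) = 21*cos(pi/21)/(cos(pi/21) + 1).
Numerically 10.4410325.
Sandwich: α(G)=10 ≤ ϑ(G)=21*cos(pi/21)/(cos(pi/21) + 1) ≤ χ(Ḡ)=11 (both strict).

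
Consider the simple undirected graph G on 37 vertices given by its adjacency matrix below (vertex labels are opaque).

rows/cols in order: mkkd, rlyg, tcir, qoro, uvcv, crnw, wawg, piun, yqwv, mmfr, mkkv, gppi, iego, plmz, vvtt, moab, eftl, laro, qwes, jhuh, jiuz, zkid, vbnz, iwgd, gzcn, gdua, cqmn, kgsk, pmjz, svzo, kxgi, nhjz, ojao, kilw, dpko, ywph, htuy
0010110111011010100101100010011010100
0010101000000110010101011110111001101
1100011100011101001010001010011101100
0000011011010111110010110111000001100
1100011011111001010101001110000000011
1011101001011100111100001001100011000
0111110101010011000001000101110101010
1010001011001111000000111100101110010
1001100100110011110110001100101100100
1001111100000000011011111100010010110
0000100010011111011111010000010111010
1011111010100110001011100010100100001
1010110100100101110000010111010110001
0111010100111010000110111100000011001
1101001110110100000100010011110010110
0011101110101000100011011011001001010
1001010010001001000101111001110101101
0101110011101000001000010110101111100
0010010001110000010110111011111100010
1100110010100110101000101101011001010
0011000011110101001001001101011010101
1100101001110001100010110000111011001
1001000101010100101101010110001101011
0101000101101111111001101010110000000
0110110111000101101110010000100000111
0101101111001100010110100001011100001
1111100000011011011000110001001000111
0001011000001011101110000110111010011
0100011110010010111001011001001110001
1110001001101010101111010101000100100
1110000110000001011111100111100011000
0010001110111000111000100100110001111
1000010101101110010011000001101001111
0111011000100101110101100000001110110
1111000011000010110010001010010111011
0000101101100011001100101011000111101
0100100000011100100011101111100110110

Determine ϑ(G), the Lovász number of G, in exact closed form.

deg(iego) = 18; N(iego) = {mkkd, tcir, uvcv, crnw, piun, mkkv, plmz, moab, eftl, laro, iwgd, gdua, cqmn, kgsk, svzo, nhjz, ojao, htuy}.
N(vvtt) = {mkkd, rlyg, qoro, wawg, piun, yqwv, mkkv, gppi, plmz, jhuh, iwgd, cqmn, kgsk, pmjz, svzo, ojao, dpko, ywph}, |N(vvtt)| = 18.
Vertex qoro has 18 neighbors: crnw, wawg, yqwv, mmfr, gppi, plmz, vvtt, moab, eftl, laro, jiuz, vbnz, iwgd, gdua, cqmn, kgsk, kilw, dpko.
N(jhuh) = {mkkd, rlyg, uvcv, crnw, yqwv, mkkv, plmz, vvtt, eftl, qwes, vbnz, gzcn, gdua, kgsk, svzo, kxgi, kilw, ywph}, |N(jhuh)| = 18.
37-vertex 18-regular graph: Paley(37): SR with (k,λ,μ)=(18,8,9).
Distinct eigenvalues (to 4 d.p.): [18.0, 2.5414, -3.5414].
ϑ = −N·λ_min/(λ_max−λ_min) = −37·(-sqrt(37)/2 - 1/2)/(18−(-sqrt(37)/2 - 1/2)) = sqrt(37).
ϑ(G) ≈ 6.08276.

sqrt(37)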